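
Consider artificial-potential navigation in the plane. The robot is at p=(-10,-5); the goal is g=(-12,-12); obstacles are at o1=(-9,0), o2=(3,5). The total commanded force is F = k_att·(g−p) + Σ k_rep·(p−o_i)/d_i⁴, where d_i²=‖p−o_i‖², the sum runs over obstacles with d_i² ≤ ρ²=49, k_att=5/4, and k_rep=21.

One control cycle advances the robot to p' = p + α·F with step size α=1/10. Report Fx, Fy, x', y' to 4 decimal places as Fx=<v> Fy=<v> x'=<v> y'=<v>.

Fx=-2.5311 Fy=-8.9053 x'=-10.2531 y'=-5.8905

F_att = 5/4·(g−p) = 5/4·(-2,-7) = (-2.5000,-8.7500)
o1: d²=26 ≤ ρ²=49; F_rep = 21·(-1,-5)/26² = (-0.0311,-0.1553)
o2: d²=269 > ρ²=49 → inactive
F = F_att + ΣF_rep = (-2.5311,-8.9053)
p' = p + 1/10·F = (-10.2531,-5.8905)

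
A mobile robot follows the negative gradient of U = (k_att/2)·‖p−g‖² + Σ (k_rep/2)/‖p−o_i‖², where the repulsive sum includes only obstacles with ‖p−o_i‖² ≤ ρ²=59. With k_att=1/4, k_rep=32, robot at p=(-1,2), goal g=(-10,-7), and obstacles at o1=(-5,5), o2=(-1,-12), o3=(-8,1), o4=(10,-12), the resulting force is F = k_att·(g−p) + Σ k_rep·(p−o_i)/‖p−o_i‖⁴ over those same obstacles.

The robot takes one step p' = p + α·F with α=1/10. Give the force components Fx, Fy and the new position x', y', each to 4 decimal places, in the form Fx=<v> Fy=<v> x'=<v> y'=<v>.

F_att = 1/4·(g−p) = 1/4·(-9,-9) = (-2.2500,-2.2500)
o1: d²=25 ≤ ρ²=59; F_rep = 32·(4,-3)/25² = (0.2048,-0.1536)
o2: d²=196 > ρ²=59 → inactive
o3: d²=50 ≤ ρ²=59; F_rep = 32·(7,1)/50² = (0.0896,0.0128)
o4: d²=317 > ρ²=59 → inactive
F = F_att + ΣF_rep = (-1.9556,-2.3908)
p' = p + 1/10·F = (-1.1956,1.7609)

Fx=-1.9556 Fy=-2.3908 x'=-1.1956 y'=1.7609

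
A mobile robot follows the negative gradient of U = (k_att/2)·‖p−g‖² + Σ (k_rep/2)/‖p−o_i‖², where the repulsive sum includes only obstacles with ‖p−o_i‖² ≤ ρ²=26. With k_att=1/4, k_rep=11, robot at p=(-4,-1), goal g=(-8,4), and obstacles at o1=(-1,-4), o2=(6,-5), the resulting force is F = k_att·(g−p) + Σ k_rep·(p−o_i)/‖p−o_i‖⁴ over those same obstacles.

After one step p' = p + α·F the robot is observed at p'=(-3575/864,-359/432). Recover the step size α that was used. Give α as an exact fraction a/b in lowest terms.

F_att = 1/4·(g−p) = 1/4·(-4,5) = (-1.0000,1.2500)
o1: d²=18 ≤ ρ²=26; F_rep = 11·(-3,3)/18² = (-0.1019,0.1019)
o2: d²=116 > ρ²=26 → inactive
F = F_att + ΣF_rep = (-1.1019,1.3519)
Δp = p'−p = (-0.1377,0.1690); α = Δx/Fx = (-119/864) / (-119/108) = 1/8
check: Δy/Fy = (73/432) / (73/54) = 1/8 ✓

α = 1/8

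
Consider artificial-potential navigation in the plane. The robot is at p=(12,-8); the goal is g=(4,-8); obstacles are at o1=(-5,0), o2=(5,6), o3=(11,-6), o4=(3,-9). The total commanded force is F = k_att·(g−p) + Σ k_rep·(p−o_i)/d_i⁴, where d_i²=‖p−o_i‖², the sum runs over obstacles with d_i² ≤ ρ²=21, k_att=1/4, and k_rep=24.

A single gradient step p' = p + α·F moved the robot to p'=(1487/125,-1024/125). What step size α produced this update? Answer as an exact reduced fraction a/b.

α = 1/10

F_att = 1/4·(g−p) = 1/4·(-8,0) = (-2.0000,0.0000)
o1: d²=353 > ρ²=21 → inactive
o2: d²=245 > ρ²=21 → inactive
o3: d²=5 ≤ ρ²=21; F_rep = 24·(1,-2)/5² = (0.9600,-1.9200)
o4: d²=82 > ρ²=21 → inactive
F = F_att + ΣF_rep = (-1.0400,-1.9200)
Δp = p'−p = (-0.1040,-0.1920); α = Δx/Fx = (-13/125) / (-26/25) = 1/10
check: Δy/Fy = (-24/125) / (-48/25) = 1/10 ✓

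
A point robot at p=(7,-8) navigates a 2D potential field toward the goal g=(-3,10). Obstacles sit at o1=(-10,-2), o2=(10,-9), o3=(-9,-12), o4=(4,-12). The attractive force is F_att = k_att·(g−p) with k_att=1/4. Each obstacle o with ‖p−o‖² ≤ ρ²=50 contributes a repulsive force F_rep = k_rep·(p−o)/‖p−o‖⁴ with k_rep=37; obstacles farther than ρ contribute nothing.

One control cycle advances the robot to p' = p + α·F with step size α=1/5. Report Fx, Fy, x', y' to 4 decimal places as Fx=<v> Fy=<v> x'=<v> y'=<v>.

Fx=-3.4324 Fy=5.1068 x'=6.3135 y'=-6.9786

F_att = 1/4·(g−p) = 1/4·(-10,18) = (-2.5000,4.5000)
o1: d²=325 > ρ²=50 → inactive
o2: d²=10 ≤ ρ²=50; F_rep = 37·(-3,1)/10² = (-1.1100,0.3700)
o3: d²=272 > ρ²=50 → inactive
o4: d²=25 ≤ ρ²=50; F_rep = 37·(3,4)/25² = (0.1776,0.2368)
F = F_att + ΣF_rep = (-3.4324,5.1068)
p' = p + 1/5·F = (6.3135,-6.9786)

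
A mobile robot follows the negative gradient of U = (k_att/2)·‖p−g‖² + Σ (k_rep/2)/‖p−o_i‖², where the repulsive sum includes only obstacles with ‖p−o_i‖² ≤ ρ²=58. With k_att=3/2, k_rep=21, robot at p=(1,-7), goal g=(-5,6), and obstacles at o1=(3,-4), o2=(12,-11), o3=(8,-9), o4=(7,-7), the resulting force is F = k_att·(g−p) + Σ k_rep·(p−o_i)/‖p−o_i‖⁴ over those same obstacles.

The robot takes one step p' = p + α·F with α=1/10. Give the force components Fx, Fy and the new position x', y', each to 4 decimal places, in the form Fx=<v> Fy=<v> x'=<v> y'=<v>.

Fx=-9.3981 Fy=19.1422 x'=0.0602 y'=-5.0858

F_att = 3/2·(g−p) = 3/2·(-6,13) = (-9.0000,19.5000)
o1: d²=13 ≤ ρ²=58; F_rep = 21·(-2,-3)/13² = (-0.2485,-0.3728)
o2: d²=137 > ρ²=58 → inactive
o3: d²=53 ≤ ρ²=58; F_rep = 21·(-7,2)/53² = (-0.0523,0.0150)
o4: d²=36 ≤ ρ²=58; F_rep = 21·(-6,0)/36² = (-0.0972,0.0000)
F = F_att + ΣF_rep = (-9.3981,19.1422)
p' = p + 1/10·F = (0.0602,-5.0858)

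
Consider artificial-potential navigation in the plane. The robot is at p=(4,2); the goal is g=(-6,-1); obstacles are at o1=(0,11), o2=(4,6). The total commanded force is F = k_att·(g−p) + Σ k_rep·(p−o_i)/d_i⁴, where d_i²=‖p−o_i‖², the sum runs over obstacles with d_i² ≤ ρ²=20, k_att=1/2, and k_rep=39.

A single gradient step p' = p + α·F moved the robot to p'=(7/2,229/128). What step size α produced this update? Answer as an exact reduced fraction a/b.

F_att = 1/2·(g−p) = 1/2·(-10,-3) = (-5.0000,-1.5000)
o1: d²=97 > ρ²=20 → inactive
o2: d²=16 ≤ ρ²=20; F_rep = 39·(0,-4)/16² = (0.0000,-0.6094)
F = F_att + ΣF_rep = (-5.0000,-2.1094)
Δp = p'−p = (-0.5000,-0.2109); α = Δx/Fx = (-1/2) / (-5) = 1/10
check: Δy/Fy = (-27/128) / (-135/64) = 1/10 ✓

α = 1/10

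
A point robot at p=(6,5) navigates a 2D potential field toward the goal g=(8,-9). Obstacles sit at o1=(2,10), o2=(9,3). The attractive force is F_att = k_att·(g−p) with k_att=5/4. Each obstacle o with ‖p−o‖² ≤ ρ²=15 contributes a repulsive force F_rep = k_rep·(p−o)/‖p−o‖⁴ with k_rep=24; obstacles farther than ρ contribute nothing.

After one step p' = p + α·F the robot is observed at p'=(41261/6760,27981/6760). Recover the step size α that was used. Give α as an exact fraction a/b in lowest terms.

α = 1/20

F_att = 5/4·(g−p) = 5/4·(2,-14) = (2.5000,-17.5000)
o1: d²=41 > ρ²=15 → inactive
o2: d²=13 ≤ ρ²=15; F_rep = 24·(-3,2)/13² = (-0.4260,0.2840)
F = F_att + ΣF_rep = (2.0740,-17.2160)
Δp = p'−p = (0.1037,-0.8608); α = Δx/Fx = (701/6760) / (701/338) = 1/20
check: Δy/Fy = (-5819/6760) / (-5819/338) = 1/20 ✓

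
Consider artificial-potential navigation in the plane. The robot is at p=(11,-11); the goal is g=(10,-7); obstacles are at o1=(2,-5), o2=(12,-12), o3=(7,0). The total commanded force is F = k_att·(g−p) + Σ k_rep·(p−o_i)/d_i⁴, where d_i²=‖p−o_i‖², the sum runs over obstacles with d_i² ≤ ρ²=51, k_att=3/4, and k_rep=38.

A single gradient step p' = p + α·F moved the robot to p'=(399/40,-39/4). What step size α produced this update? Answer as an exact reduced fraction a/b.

α = 1/10

F_att = 3/4·(g−p) = 3/4·(-1,4) = (-0.7500,3.0000)
o1: d²=117 > ρ²=51 → inactive
o2: d²=2 ≤ ρ²=51; F_rep = 38·(-1,1)/2² = (-9.5000,9.5000)
o3: d²=137 > ρ²=51 → inactive
F = F_att + ΣF_rep = (-10.2500,12.5000)
Δp = p'−p = (-1.0250,1.2500); α = Δx/Fx = (-41/40) / (-41/4) = 1/10
check: Δy/Fy = (5/4) / (25/2) = 1/10 ✓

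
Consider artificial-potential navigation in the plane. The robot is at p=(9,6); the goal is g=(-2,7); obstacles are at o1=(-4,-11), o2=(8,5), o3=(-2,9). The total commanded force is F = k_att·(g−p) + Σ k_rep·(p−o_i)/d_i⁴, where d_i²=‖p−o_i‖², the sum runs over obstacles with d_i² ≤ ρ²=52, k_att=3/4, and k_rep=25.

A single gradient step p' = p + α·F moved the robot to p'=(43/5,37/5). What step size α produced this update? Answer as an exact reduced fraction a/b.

F_att = 3/4·(g−p) = 3/4·(-11,1) = (-8.2500,0.7500)
o1: d²=458 > ρ²=52 → inactive
o2: d²=2 ≤ ρ²=52; F_rep = 25·(1,1)/2² = (6.2500,6.2500)
o3: d²=130 > ρ²=52 → inactive
F = F_att + ΣF_rep = (-2.0000,7.0000)
Δp = p'−p = (-0.4000,1.4000); α = Δx/Fx = (-2/5) / (-2) = 1/5
check: Δy/Fy = (7/5) / (7) = 1/5 ✓

α = 1/5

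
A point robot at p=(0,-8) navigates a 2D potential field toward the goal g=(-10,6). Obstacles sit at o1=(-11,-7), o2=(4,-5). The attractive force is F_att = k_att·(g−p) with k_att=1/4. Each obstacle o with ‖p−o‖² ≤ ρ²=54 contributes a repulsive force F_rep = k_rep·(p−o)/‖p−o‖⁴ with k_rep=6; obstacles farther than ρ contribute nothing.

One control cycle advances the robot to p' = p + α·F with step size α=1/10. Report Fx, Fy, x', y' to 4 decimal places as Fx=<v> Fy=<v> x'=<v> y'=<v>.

Fx=-2.5384 Fy=3.4712 x'=-0.2538 y'=-7.6529

F_att = 1/4·(g−p) = 1/4·(-10,14) = (-2.5000,3.5000)
o1: d²=122 > ρ²=54 → inactive
o2: d²=25 ≤ ρ²=54; F_rep = 6·(-4,-3)/25² = (-0.0384,-0.0288)
F = F_att + ΣF_rep = (-2.5384,3.4712)
p' = p + 1/10·F = (-0.2538,-7.6529)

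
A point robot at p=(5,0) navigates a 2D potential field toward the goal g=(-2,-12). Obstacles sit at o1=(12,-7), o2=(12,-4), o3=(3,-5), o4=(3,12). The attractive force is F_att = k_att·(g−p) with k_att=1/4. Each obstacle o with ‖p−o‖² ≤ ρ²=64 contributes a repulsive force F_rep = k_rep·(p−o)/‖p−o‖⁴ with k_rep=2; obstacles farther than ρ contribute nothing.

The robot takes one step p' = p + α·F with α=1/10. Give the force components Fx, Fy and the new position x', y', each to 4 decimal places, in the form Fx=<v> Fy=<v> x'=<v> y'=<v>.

Fx=-1.7452 Fy=-2.9881 x'=4.8255 y'=-0.2988

F_att = 1/4·(g−p) = 1/4·(-7,-12) = (-1.7500,-3.0000)
o1: d²=98 > ρ²=64 → inactive
o2: d²=65 > ρ²=64 → inactive
o3: d²=29 ≤ ρ²=64; F_rep = 2·(2,5)/29² = (0.0048,0.0119)
o4: d²=148 > ρ²=64 → inactive
F = F_att + ΣF_rep = (-1.7452,-2.9881)
p' = p + 1/10·F = (4.8255,-0.2988)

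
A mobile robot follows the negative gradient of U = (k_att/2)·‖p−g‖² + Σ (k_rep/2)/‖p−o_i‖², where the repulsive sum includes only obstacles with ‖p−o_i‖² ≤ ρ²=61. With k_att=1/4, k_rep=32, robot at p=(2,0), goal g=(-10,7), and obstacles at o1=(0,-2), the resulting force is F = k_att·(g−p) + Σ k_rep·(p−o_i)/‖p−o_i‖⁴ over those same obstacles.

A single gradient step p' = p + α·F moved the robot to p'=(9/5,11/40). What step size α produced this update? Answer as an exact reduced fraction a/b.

α = 1/10

F_att = 1/4·(g−p) = 1/4·(-12,7) = (-3.0000,1.7500)
o1: d²=8 ≤ ρ²=61; F_rep = 32·(2,2)/8² = (1.0000,1.0000)
F = F_att + ΣF_rep = (-2.0000,2.7500)
Δp = p'−p = (-0.2000,0.2750); α = Δx/Fx = (-1/5) / (-2) = 1/10
check: Δy/Fy = (11/40) / (11/4) = 1/10 ✓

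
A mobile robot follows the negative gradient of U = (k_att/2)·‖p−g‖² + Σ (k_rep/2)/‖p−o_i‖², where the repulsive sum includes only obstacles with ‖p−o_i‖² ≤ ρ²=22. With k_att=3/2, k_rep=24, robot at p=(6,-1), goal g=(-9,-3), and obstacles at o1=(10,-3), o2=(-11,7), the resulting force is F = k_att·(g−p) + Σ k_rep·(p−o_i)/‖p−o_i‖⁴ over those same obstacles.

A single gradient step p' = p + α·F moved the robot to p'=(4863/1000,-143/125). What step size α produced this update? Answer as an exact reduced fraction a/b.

α = 1/20

F_att = 3/2·(g−p) = 3/2·(-15,-2) = (-22.5000,-3.0000)
o1: d²=20 ≤ ρ²=22; F_rep = 24·(-4,2)/20² = (-0.2400,0.1200)
o2: d²=353 > ρ²=22 → inactive
F = F_att + ΣF_rep = (-22.7400,-2.8800)
Δp = p'−p = (-1.1370,-0.1440); α = Δx/Fx = (-1137/1000) / (-1137/50) = 1/20
check: Δy/Fy = (-18/125) / (-72/25) = 1/20 ✓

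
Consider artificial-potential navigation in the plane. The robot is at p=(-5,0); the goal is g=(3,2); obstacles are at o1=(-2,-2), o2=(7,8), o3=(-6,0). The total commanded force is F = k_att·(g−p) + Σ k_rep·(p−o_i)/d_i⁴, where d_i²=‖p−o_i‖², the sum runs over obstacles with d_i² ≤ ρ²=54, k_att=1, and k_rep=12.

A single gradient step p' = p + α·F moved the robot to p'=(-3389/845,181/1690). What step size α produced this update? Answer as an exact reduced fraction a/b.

α = 1/20

F_att = 1·(g−p) = 1·(8,2) = (8.0000,2.0000)
o1: d²=13 ≤ ρ²=54; F_rep = 12·(-3,2)/13² = (-0.2130,0.1420)
o2: d²=208 > ρ²=54 → inactive
o3: d²=1 ≤ ρ²=54; F_rep = 12·(1,0)/1² = (12.0000,0.0000)
F = F_att + ΣF_rep = (19.7870,2.1420)
Δp = p'−p = (0.9893,0.1071); α = Δx/Fx = (836/845) / (3344/169) = 1/20
check: Δy/Fy = (181/1690) / (362/169) = 1/20 ✓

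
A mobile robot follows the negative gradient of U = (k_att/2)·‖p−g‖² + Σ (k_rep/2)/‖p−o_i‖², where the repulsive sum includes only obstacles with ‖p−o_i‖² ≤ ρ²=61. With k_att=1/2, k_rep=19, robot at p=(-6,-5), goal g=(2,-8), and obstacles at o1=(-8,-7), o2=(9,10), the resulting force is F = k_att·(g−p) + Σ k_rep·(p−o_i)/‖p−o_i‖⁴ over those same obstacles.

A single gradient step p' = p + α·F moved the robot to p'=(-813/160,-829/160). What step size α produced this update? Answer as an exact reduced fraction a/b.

α = 1/5

F_att = 1/2·(g−p) = 1/2·(8,-3) = (4.0000,-1.5000)
o1: d²=8 ≤ ρ²=61; F_rep = 19·(2,2)/8² = (0.5938,0.5938)
o2: d²=450 > ρ²=61 → inactive
F = F_att + ΣF_rep = (4.5938,-0.9062)
Δp = p'−p = (0.9187,-0.1812); α = Δx/Fx = (147/160) / (147/32) = 1/5
check: Δy/Fy = (-29/160) / (-29/32) = 1/5 ✓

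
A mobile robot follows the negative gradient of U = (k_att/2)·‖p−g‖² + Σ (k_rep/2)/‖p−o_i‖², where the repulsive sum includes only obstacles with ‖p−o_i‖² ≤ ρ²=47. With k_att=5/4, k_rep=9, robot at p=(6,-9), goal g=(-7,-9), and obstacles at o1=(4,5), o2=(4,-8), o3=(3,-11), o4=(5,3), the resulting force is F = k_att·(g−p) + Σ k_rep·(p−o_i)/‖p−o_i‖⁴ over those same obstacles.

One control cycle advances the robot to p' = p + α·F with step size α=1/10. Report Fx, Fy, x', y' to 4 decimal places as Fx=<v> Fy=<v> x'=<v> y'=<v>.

F_att = 5/4·(g−p) = 5/4·(-13,0) = (-16.2500,0.0000)
o1: d²=200 > ρ²=47 → inactive
o2: d²=5 ≤ ρ²=47; F_rep = 9·(2,-1)/5² = (0.7200,-0.3600)
o3: d²=13 ≤ ρ²=47; F_rep = 9·(3,2)/13² = (0.1598,0.1065)
o4: d²=145 > ρ²=47 → inactive
F = F_att + ΣF_rep = (-15.3702,-0.2535)
p' = p + 1/10·F = (4.4630,-9.0253)

Fx=-15.3702 Fy=-0.2535 x'=4.4630 y'=-9.0253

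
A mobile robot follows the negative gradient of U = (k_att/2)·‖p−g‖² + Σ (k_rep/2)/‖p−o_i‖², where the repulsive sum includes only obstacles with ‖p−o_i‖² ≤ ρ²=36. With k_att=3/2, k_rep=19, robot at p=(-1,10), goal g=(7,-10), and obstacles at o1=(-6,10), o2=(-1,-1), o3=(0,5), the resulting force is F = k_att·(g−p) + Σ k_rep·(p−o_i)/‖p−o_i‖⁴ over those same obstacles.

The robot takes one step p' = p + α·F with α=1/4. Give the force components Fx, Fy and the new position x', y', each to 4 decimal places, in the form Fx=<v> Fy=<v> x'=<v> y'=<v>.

Fx=12.1239 Fy=-29.8595 x'=2.0310 y'=2.5351

F_att = 3/2·(g−p) = 3/2·(8,-20) = (12.0000,-30.0000)
o1: d²=25 ≤ ρ²=36; F_rep = 19·(5,0)/25² = (0.1520,0.0000)
o2: d²=121 > ρ²=36 → inactive
o3: d²=26 ≤ ρ²=36; F_rep = 19·(-1,5)/26² = (-0.0281,0.1405)
F = F_att + ΣF_rep = (12.1239,-29.8595)
p' = p + 1/4·F = (2.0310,2.5351)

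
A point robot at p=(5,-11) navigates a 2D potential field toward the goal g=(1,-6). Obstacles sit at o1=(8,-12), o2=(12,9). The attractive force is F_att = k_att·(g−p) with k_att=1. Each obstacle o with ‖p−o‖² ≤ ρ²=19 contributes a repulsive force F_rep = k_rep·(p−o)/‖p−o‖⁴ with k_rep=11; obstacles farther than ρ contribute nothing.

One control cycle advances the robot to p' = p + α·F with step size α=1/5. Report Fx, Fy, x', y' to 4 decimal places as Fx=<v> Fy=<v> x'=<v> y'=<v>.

Fx=-4.3300 Fy=5.1100 x'=4.1340 y'=-9.9780

F_att = 1·(g−p) = 1·(-4,5) = (-4.0000,5.0000)
o1: d²=10 ≤ ρ²=19; F_rep = 11·(-3,1)/10² = (-0.3300,0.1100)
o2: d²=449 > ρ²=19 → inactive
F = F_att + ΣF_rep = (-4.3300,5.1100)
p' = p + 1/5·F = (4.1340,-9.9780)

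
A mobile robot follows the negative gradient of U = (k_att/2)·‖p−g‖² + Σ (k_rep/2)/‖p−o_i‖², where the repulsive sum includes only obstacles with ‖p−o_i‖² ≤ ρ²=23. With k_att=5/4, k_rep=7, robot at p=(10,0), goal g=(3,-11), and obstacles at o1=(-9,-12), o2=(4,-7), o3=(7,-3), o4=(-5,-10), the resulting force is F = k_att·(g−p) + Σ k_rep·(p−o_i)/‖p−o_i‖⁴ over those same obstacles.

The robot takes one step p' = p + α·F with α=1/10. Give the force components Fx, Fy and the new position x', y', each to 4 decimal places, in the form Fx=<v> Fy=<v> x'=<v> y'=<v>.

F_att = 5/4·(g−p) = 5/4·(-7,-11) = (-8.7500,-13.7500)
o1: d²=505 > ρ²=23 → inactive
o2: d²=85 > ρ²=23 → inactive
o3: d²=18 ≤ ρ²=23; F_rep = 7·(3,3)/18² = (0.0648,0.0648)
o4: d²=325 > ρ²=23 → inactive
F = F_att + ΣF_rep = (-8.6852,-13.6852)
p' = p + 1/10·F = (9.1315,-1.3685)

Fx=-8.6852 Fy=-13.6852 x'=9.1315 y'=-1.3685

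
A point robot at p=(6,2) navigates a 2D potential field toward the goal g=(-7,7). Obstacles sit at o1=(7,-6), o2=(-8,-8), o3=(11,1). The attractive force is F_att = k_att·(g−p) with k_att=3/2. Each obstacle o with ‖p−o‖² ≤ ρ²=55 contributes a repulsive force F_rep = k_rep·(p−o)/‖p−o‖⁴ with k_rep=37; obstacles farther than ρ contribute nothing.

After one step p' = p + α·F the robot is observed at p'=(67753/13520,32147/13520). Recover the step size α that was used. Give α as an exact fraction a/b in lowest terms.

α = 1/20

F_att = 3/2·(g−p) = 3/2·(-13,5) = (-19.5000,7.5000)
o1: d²=65 > ρ²=55 → inactive
o2: d²=296 > ρ²=55 → inactive
o3: d²=26 ≤ ρ²=55; F_rep = 37·(-5,1)/26² = (-0.2737,0.0547)
F = F_att + ΣF_rep = (-19.7737,7.5547)
Δp = p'−p = (-0.9887,0.3777); α = Δx/Fx = (-13367/13520) / (-13367/676) = 1/20
check: Δy/Fy = (5107/13520) / (5107/676) = 1/20 ✓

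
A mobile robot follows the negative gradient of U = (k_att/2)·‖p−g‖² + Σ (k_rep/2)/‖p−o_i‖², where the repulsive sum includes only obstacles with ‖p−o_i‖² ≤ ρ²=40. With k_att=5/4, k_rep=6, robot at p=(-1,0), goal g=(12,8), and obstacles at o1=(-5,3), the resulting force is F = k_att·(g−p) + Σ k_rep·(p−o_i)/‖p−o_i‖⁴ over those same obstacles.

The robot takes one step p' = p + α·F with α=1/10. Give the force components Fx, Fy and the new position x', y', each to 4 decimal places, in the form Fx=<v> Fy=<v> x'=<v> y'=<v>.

Fx=16.2884 Fy=9.9712 x'=0.6288 y'=0.9971

F_att = 5/4·(g−p) = 5/4·(13,8) = (16.2500,10.0000)
o1: d²=25 ≤ ρ²=40; F_rep = 6·(4,-3)/25² = (0.0384,-0.0288)
F = F_att + ΣF_rep = (16.2884,9.9712)
p' = p + 1/10·F = (0.6288,0.9971)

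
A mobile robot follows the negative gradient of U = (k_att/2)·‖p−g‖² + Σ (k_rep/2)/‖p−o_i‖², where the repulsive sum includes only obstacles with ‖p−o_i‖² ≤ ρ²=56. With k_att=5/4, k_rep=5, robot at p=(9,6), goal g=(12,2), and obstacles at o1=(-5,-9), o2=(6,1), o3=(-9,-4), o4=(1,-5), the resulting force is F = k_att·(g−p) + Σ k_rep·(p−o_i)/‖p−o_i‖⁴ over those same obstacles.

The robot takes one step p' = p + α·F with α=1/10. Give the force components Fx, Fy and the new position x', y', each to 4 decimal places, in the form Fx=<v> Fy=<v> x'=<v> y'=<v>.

Fx=3.7630 Fy=-4.9784 x'=9.3763 y'=5.5022

F_att = 5/4·(g−p) = 5/4·(3,-4) = (3.7500,-5.0000)
o1: d²=421 > ρ²=56 → inactive
o2: d²=34 ≤ ρ²=56; F_rep = 5·(3,5)/34² = (0.0130,0.0216)
o3: d²=424 > ρ²=56 → inactive
o4: d²=185 > ρ²=56 → inactive
F = F_att + ΣF_rep = (3.7630,-4.9784)
p' = p + 1/10·F = (9.3763,5.5022)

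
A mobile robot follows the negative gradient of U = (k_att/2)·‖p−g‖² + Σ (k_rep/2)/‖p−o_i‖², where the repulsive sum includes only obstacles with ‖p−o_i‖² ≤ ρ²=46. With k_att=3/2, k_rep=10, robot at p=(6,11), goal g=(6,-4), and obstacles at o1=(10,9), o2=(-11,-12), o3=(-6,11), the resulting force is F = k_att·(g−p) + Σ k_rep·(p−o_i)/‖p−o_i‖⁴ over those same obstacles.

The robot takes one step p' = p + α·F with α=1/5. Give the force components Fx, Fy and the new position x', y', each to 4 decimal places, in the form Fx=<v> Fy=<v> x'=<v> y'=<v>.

F_att = 3/2·(g−p) = 3/2·(0,-15) = (0.0000,-22.5000)
o1: d²=20 ≤ ρ²=46; F_rep = 10·(-4,2)/20² = (-0.1000,0.0500)
o2: d²=818 > ρ²=46 → inactive
o3: d²=144 > ρ²=46 → inactive
F = F_att + ΣF_rep = (-0.1000,-22.4500)
p' = p + 1/5·F = (5.9800,6.5100)

Fx=-0.1000 Fy=-22.4500 x'=5.9800 y'=6.5100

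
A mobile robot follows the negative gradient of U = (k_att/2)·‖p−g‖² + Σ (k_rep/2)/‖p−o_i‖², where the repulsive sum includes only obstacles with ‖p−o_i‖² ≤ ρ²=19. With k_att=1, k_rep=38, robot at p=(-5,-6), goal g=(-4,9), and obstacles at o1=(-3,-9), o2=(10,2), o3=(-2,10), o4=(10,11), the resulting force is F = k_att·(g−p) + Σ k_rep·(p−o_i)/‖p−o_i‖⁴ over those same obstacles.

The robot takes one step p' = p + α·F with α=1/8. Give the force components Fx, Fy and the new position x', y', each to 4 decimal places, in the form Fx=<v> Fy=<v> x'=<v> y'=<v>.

F_att = 1·(g−p) = 1·(1,15) = (1.0000,15.0000)
o1: d²=13 ≤ ρ²=19; F_rep = 38·(-2,3)/13² = (-0.4497,0.6746)
o2: d²=289 > ρ²=19 → inactive
o3: d²=265 > ρ²=19 → inactive
o4: d²=514 > ρ²=19 → inactive
F = F_att + ΣF_rep = (0.5503,15.6746)
p' = p + 1/8·F = (-4.9312,-4.0407)

Fx=0.5503 Fy=15.6746 x'=-4.9312 y'=-4.0407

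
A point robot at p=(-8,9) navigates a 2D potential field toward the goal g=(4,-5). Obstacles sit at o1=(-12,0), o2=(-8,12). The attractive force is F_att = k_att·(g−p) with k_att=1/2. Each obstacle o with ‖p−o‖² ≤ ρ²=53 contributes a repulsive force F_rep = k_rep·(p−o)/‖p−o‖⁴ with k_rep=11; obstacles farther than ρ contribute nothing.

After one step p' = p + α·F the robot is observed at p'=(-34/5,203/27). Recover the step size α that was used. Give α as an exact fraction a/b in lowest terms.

F_att = 1/2·(g−p) = 1/2·(12,-14) = (6.0000,-7.0000)
o1: d²=97 > ρ²=53 → inactive
o2: d²=9 ≤ ρ²=53; F_rep = 11·(0,-3)/9² = (0.0000,-0.4074)
F = F_att + ΣF_rep = (6.0000,-7.4074)
Δp = p'−p = (1.2000,-1.4815); α = Δx/Fx = (6/5) / (6) = 1/5
check: Δy/Fy = (-40/27) / (-200/27) = 1/5 ✓

α = 1/5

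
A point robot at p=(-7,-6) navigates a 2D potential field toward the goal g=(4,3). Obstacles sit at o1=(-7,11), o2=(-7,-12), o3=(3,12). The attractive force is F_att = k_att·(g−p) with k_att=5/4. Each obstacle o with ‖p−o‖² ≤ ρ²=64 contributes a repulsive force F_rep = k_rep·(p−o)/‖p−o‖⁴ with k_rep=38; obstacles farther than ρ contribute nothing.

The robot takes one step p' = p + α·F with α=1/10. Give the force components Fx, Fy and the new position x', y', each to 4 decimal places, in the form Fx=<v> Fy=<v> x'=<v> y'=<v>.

Fx=13.7500 Fy=11.4259 x'=-5.6250 y'=-4.8574

F_att = 5/4·(g−p) = 5/4·(11,9) = (13.7500,11.2500)
o1: d²=289 > ρ²=64 → inactive
o2: d²=36 ≤ ρ²=64; F_rep = 38·(0,6)/36² = (0.0000,0.1759)
o3: d²=424 > ρ²=64 → inactive
F = F_att + ΣF_rep = (13.7500,11.4259)
p' = p + 1/10·F = (-5.6250,-4.8574)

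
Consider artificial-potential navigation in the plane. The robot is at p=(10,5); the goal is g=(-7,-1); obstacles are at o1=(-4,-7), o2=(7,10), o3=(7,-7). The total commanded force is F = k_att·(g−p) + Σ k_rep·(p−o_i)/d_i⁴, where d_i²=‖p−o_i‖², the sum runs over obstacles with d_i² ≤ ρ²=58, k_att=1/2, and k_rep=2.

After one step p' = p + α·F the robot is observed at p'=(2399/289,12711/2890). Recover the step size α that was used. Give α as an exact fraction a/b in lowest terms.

F_att = 1/2·(g−p) = 1/2·(-17,-6) = (-8.5000,-3.0000)
o1: d²=340 > ρ²=58 → inactive
o2: d²=34 ≤ ρ²=58; F_rep = 2·(3,-5)/34² = (0.0052,-0.0087)
o3: d²=153 > ρ²=58 → inactive
F = F_att + ΣF_rep = (-8.4948,-3.0087)
Δp = p'−p = (-1.6990,-0.6017); α = Δx/Fx = (-491/289) / (-2455/289) = 1/5
check: Δy/Fy = (-1739/2890) / (-1739/578) = 1/5 ✓

α = 1/5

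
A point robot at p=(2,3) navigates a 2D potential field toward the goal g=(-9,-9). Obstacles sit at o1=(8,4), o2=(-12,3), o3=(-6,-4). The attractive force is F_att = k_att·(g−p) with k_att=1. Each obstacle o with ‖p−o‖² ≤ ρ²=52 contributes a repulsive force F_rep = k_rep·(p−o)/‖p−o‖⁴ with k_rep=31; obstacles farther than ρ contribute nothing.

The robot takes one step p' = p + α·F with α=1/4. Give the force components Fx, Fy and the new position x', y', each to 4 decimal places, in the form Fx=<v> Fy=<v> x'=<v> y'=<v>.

Fx=-11.1359 Fy=-12.0226 x'=-0.7840 y'=-0.0057

F_att = 1·(g−p) = 1·(-11,-12) = (-11.0000,-12.0000)
o1: d²=37 ≤ ρ²=52; F_rep = 31·(-6,-1)/37² = (-0.1359,-0.0226)
o2: d²=196 > ρ²=52 → inactive
o3: d²=113 > ρ²=52 → inactive
F = F_att + ΣF_rep = (-11.1359,-12.0226)
p' = p + 1/4·F = (-0.7840,-0.0057)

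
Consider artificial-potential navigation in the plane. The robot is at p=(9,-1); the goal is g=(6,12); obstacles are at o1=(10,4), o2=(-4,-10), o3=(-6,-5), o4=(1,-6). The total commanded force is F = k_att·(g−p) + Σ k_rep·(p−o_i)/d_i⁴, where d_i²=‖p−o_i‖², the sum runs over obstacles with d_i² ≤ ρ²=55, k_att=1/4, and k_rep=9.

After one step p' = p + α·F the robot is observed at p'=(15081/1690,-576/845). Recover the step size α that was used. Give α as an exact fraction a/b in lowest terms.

F_att = 1/4·(g−p) = 1/4·(-3,13) = (-0.7500,3.2500)
o1: d²=26 ≤ ρ²=55; F_rep = 9·(-1,-5)/26² = (-0.0133,-0.0666)
o2: d²=250 > ρ²=55 → inactive
o3: d²=241 > ρ²=55 → inactive
o4: d²=89 > ρ²=55 → inactive
F = F_att + ΣF_rep = (-0.7633,3.1834)
Δp = p'−p = (-0.0763,0.3183); α = Δx/Fx = (-129/1690) / (-129/169) = 1/10
check: Δy/Fy = (269/845) / (538/169) = 1/10 ✓

α = 1/10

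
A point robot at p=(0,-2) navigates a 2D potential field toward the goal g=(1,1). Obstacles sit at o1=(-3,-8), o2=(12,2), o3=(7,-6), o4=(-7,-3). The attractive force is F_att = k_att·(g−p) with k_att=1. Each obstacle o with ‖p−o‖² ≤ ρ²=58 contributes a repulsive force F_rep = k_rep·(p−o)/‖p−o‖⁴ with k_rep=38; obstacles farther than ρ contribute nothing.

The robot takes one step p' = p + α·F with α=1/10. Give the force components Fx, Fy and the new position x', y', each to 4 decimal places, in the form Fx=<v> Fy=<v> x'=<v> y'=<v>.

Fx=1.1627 Fy=3.1278 x'=0.1163 y'=-1.6872

F_att = 1·(g−p) = 1·(1,3) = (1.0000,3.0000)
o1: d²=45 ≤ ρ²=58; F_rep = 38·(3,6)/45² = (0.0563,0.1126)
o2: d²=160 > ρ²=58 → inactive
o3: d²=65 > ρ²=58 → inactive
o4: d²=50 ≤ ρ²=58; F_rep = 38·(7,1)/50² = (0.1064,0.0152)
F = F_att + ΣF_rep = (1.1627,3.1278)
p' = p + 1/10·F = (0.1163,-1.6872)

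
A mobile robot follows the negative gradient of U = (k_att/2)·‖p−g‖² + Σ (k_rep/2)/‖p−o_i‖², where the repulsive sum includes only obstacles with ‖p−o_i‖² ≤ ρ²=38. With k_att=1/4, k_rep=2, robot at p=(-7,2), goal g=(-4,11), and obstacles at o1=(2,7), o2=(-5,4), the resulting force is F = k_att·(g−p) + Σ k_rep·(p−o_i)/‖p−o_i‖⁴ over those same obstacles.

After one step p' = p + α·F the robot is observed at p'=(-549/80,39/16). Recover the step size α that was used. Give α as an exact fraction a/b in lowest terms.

α = 1/5

F_att = 1/4·(g−p) = 1/4·(3,9) = (0.7500,2.2500)
o1: d²=106 > ρ²=38 → inactive
o2: d²=8 ≤ ρ²=38; F_rep = 2·(-2,-2)/8² = (-0.0625,-0.0625)
F = F_att + ΣF_rep = (0.6875,2.1875)
Δp = p'−p = (0.1375,0.4375); α = Δx/Fx = (11/80) / (11/16) = 1/5
check: Δy/Fy = (7/16) / (35/16) = 1/5 ✓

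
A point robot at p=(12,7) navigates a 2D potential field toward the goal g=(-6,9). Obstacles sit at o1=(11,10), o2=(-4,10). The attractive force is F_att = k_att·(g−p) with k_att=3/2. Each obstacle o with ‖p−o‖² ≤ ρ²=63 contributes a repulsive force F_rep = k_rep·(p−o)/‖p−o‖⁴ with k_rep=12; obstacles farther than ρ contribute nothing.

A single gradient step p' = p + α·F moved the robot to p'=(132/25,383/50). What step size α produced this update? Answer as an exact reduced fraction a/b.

α = 1/4

F_att = 3/2·(g−p) = 3/2·(-18,2) = (-27.0000,3.0000)
o1: d²=10 ≤ ρ²=63; F_rep = 12·(1,-3)/10² = (0.1200,-0.3600)
o2: d²=265 > ρ²=63 → inactive
F = F_att + ΣF_rep = (-26.8800,2.6400)
Δp = p'−p = (-6.7200,0.6600); α = Δx/Fx = (-168/25) / (-672/25) = 1/4
check: Δy/Fy = (33/50) / (66/25) = 1/4 ✓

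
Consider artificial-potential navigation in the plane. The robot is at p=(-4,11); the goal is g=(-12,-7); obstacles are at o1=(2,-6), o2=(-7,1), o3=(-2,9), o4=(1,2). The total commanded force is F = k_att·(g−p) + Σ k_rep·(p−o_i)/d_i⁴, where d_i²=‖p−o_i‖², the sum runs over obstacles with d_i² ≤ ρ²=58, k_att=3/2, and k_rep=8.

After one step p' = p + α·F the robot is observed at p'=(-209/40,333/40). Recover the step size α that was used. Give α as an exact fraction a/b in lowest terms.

F_att = 3/2·(g−p) = 3/2·(-8,-18) = (-12.0000,-27.0000)
o1: d²=325 > ρ²=58 → inactive
o2: d²=109 > ρ²=58 → inactive
o3: d²=8 ≤ ρ²=58; F_rep = 8·(-2,2)/8² = (-0.2500,0.2500)
o4: d²=106 > ρ²=58 → inactive
F = F_att + ΣF_rep = (-12.2500,-26.7500)
Δp = p'−p = (-1.2250,-2.6750); α = Δx/Fx = (-49/40) / (-49/4) = 1/10
check: Δy/Fy = (-107/40) / (-107/4) = 1/10 ✓

α = 1/10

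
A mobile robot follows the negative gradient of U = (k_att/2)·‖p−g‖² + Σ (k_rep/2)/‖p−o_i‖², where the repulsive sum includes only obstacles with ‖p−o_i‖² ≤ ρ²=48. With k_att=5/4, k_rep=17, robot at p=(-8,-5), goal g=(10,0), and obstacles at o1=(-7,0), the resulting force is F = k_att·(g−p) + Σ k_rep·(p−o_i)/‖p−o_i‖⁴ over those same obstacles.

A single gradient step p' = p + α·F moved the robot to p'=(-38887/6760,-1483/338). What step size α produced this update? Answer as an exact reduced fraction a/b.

α = 1/10

F_att = 5/4·(g−p) = 5/4·(18,5) = (22.5000,6.2500)
o1: d²=26 ≤ ρ²=48; F_rep = 17·(-1,-5)/26² = (-0.0251,-0.1257)
F = F_att + ΣF_rep = (22.4749,6.1243)
Δp = p'−p = (2.2475,0.6124); α = Δx/Fx = (15193/6760) / (15193/676) = 1/10
check: Δy/Fy = (207/338) / (1035/169) = 1/10 ✓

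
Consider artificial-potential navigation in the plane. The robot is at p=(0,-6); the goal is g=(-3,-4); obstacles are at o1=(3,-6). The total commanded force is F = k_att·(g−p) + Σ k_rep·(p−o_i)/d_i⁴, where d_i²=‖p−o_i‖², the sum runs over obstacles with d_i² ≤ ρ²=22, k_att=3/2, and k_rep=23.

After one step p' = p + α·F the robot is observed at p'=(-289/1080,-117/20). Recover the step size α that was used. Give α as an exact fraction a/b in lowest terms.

F_att = 3/2·(g−p) = 3/2·(-3,2) = (-4.5000,3.0000)
o1: d²=9 ≤ ρ²=22; F_rep = 23·(-3,0)/9² = (-0.8519,0.0000)
F = F_att + ΣF_rep = (-5.3519,3.0000)
Δp = p'−p = (-0.2676,0.1500); α = Δx/Fx = (-289/1080) / (-289/54) = 1/20
check: Δy/Fy = (3/20) / (3) = 1/20 ✓

α = 1/20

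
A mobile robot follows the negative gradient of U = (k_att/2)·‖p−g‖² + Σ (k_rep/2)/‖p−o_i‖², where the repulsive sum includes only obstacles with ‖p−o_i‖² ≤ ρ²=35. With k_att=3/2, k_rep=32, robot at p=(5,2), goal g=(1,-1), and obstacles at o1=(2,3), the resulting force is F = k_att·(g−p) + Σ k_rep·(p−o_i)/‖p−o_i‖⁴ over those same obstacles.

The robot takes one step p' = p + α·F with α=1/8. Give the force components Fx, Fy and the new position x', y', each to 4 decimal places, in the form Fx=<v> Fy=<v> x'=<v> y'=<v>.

Fx=-5.0400 Fy=-4.8200 x'=4.3700 y'=1.3975

F_att = 3/2·(g−p) = 3/2·(-4,-3) = (-6.0000,-4.5000)
o1: d²=10 ≤ ρ²=35; F_rep = 32·(3,-1)/10² = (0.9600,-0.3200)
F = F_att + ΣF_rep = (-5.0400,-4.8200)
p' = p + 1/8·F = (4.3700,1.3975)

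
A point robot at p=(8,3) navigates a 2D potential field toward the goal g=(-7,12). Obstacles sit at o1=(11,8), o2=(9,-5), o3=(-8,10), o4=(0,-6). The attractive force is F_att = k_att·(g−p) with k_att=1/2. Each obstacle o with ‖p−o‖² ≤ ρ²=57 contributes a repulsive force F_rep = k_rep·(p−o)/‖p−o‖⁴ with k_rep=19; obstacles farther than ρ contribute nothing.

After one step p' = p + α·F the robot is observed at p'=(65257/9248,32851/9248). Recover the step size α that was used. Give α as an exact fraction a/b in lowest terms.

F_att = 1/2·(g−p) = 1/2·(-15,9) = (-7.5000,4.5000)
o1: d²=34 ≤ ρ²=57; F_rep = 19·(-3,-5)/34² = (-0.0493,-0.0822)
o2: d²=65 > ρ²=57 → inactive
o3: d²=305 > ρ²=57 → inactive
o4: d²=145 > ρ²=57 → inactive
F = F_att + ΣF_rep = (-7.5493,4.4178)
Δp = p'−p = (-0.9437,0.5522); α = Δx/Fx = (-8727/9248) / (-8727/1156) = 1/8
check: Δy/Fy = (5107/9248) / (5107/1156) = 1/8 ✓

α = 1/8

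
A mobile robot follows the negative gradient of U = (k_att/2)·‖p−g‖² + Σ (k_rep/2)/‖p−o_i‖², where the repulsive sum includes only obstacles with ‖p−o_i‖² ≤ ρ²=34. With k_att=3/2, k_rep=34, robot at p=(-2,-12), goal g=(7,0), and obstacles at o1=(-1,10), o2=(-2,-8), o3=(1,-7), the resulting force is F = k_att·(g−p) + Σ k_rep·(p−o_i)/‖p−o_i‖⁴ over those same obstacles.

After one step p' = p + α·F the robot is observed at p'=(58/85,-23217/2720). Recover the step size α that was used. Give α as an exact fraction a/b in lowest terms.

α = 1/5

F_att = 3/2·(g−p) = 3/2·(9,12) = (13.5000,18.0000)
o1: d²=485 > ρ²=34 → inactive
o2: d²=16 ≤ ρ²=34; F_rep = 34·(0,-4)/16² = (0.0000,-0.5312)
o3: d²=34 ≤ ρ²=34; F_rep = 34·(-3,-5)/34² = (-0.0882,-0.1471)
F = F_att + ΣF_rep = (13.4118,17.3217)
Δp = p'−p = (2.6824,3.4643); α = Δx/Fx = (228/85) / (228/17) = 1/5
check: Δy/Fy = (9423/2720) / (9423/544) = 1/5 ✓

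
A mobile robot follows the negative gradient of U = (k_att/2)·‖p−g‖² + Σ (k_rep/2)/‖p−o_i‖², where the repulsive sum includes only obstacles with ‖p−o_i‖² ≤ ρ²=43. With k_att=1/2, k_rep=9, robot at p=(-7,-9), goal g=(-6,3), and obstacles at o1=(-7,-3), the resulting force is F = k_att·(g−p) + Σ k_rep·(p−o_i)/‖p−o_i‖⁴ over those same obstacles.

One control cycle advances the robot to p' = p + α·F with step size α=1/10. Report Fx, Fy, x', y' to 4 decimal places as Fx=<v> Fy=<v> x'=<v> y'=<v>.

F_att = 1/2·(g−p) = 1/2·(1,12) = (0.5000,6.0000)
o1: d²=36 ≤ ρ²=43; F_rep = 9·(0,-6)/36² = (0.0000,-0.0417)
F = F_att + ΣF_rep = (0.5000,5.9583)
p' = p + 1/10·F = (-6.9500,-8.4042)

Fx=0.5000 Fy=5.9583 x'=-6.9500 y'=-8.4042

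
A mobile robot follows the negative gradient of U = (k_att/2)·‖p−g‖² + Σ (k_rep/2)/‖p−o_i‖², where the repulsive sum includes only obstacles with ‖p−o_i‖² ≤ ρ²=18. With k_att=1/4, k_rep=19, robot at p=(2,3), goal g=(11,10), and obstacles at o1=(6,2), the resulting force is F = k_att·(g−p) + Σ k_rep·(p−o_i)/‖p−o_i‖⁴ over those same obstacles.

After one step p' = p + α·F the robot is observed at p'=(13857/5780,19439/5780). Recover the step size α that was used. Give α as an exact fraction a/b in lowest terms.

F_att = 1/4·(g−p) = 1/4·(9,7) = (2.2500,1.7500)
o1: d²=17 ≤ ρ²=18; F_rep = 19·(-4,1)/17² = (-0.2630,0.0657)
F = F_att + ΣF_rep = (1.9870,1.8157)
Δp = p'−p = (0.3974,0.3631); α = Δx/Fx = (2297/5780) / (2297/1156) = 1/5
check: Δy/Fy = (2099/5780) / (2099/1156) = 1/5 ✓

α = 1/5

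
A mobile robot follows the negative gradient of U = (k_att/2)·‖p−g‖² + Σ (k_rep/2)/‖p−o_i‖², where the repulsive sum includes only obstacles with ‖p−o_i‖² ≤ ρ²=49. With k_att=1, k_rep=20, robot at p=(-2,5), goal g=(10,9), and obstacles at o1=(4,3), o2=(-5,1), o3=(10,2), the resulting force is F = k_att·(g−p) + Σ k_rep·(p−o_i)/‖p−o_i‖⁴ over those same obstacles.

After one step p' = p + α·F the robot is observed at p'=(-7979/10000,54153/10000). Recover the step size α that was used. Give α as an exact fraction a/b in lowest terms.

F_att = 1·(g−p) = 1·(12,4) = (12.0000,4.0000)
o1: d²=40 ≤ ρ²=49; F_rep = 20·(-6,2)/40² = (-0.0750,0.0250)
o2: d²=25 ≤ ρ²=49; F_rep = 20·(3,4)/25² = (0.0960,0.1280)
o3: d²=153 > ρ²=49 → inactive
F = F_att + ΣF_rep = (12.0210,4.1530)
Δp = p'−p = (1.2021,0.4153); α = Δx/Fx = (12021/10000) / (12021/1000) = 1/10
check: Δy/Fy = (4153/10000) / (4153/1000) = 1/10 ✓

α = 1/10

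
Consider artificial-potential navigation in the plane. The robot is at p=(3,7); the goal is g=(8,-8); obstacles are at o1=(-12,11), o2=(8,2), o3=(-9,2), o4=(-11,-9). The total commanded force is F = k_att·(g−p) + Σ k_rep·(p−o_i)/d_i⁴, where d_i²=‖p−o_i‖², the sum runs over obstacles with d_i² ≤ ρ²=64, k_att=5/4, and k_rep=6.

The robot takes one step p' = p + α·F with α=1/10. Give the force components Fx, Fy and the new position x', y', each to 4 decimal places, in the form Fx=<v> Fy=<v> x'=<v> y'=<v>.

Fx=6.2380 Fy=-18.7380 x'=3.6238 y'=5.1262

F_att = 5/4·(g−p) = 5/4·(5,-15) = (6.2500,-18.7500)
o1: d²=241 > ρ²=64 → inactive
o2: d²=50 ≤ ρ²=64; F_rep = 6·(-5,5)/50² = (-0.0120,0.0120)
o3: d²=169 > ρ²=64 → inactive
o4: d²=452 > ρ²=64 → inactive
F = F_att + ΣF_rep = (6.2380,-18.7380)
p' = p + 1/10·F = (3.6238,5.1262)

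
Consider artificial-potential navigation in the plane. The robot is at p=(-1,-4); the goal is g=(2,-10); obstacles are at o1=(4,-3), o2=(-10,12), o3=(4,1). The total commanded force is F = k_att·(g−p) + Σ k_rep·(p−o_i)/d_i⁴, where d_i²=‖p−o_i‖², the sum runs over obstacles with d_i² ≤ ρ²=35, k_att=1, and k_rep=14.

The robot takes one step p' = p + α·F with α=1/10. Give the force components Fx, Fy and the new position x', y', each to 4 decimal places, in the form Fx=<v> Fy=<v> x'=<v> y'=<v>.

F_att = 1·(g−p) = 1·(3,-6) = (3.0000,-6.0000)
o1: d²=26 ≤ ρ²=35; F_rep = 14·(-5,-1)/26² = (-0.1036,-0.0207)
o2: d²=337 > ρ²=35 → inactive
o3: d²=50 > ρ²=35 → inactive
F = F_att + ΣF_rep = (2.8964,-6.0207)
p' = p + 1/10·F = (-0.7104,-4.6021)

Fx=2.8964 Fy=-6.0207 x'=-0.7104 y'=-4.6021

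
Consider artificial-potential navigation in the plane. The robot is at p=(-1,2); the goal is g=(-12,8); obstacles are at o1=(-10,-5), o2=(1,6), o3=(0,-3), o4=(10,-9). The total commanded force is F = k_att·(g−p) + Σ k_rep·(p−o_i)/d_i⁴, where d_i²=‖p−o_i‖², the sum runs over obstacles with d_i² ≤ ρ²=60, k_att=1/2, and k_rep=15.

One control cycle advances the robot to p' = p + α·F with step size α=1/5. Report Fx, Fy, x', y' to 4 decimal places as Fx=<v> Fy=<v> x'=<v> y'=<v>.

F_att = 1/2·(g−p) = 1/2·(-11,6) = (-5.5000,3.0000)
o1: d²=130 > ρ²=60 → inactive
o2: d²=20 ≤ ρ²=60; F_rep = 15·(-2,-4)/20² = (-0.0750,-0.1500)
o3: d²=26 ≤ ρ²=60; F_rep = 15·(-1,5)/26² = (-0.0222,0.1109)
o4: d²=242 > ρ²=60 → inactive
F = F_att + ΣF_rep = (-5.5972,2.9609)
p' = p + 1/5·F = (-2.1194,2.5922)

Fx=-5.5972 Fy=2.9609 x'=-2.1194 y'=2.5922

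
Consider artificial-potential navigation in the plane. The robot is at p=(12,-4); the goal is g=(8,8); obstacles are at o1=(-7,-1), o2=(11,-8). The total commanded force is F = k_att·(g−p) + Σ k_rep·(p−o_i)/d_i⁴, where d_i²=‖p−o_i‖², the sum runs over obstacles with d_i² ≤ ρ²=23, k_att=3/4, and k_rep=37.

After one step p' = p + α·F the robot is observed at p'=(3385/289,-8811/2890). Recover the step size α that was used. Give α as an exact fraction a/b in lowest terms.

F_att = 3/4·(g−p) = 3/4·(-4,12) = (-3.0000,9.0000)
o1: d²=370 > ρ²=23 → inactive
o2: d²=17 ≤ ρ²=23; F_rep = 37·(1,4)/17² = (0.1280,0.5121)
F = F_att + ΣF_rep = (-2.8720,9.5121)
Δp = p'−p = (-0.2872,0.9512); α = Δx/Fx = (-83/289) / (-830/289) = 1/10
check: Δy/Fy = (2749/2890) / (2749/289) = 1/10 ✓

α = 1/10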